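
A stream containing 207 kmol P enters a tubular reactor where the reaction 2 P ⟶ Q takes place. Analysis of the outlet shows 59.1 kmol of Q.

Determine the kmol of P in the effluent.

For Q: n = n₀ + 1ξ → 59.1 = 0 + 1ξ, giving ξ = 59.1 kmol.
Outlet amounts (n = n₀ + ν ξ):
  P: 207 − 2(59.1) = 88.8
  Q: 0 + 1(59.1) = 59.1

88.8 kmol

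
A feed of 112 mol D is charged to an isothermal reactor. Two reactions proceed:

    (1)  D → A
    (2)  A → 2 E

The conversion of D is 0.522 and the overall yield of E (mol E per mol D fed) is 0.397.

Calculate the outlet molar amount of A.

Conversion of D: D consumed = 1ξ₁ = 0.522 × 112 → ξ₁ = 58.46 mol.
Yield of E: 2ξ₂ / 112 = 0.397 → ξ₂ = 22.23 mol.
Outlet amounts (n = n₀ + Σ ν·ξ):
  D: 112 − 1(58.46) = 53.54
  A: 0 + 1(58.46) − 1(22.23) = 36.23
  E: 0 + 2(22.23) = 44.46

36.2 mol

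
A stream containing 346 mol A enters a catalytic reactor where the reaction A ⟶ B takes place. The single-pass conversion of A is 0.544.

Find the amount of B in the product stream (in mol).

A reacted = 0.544 × 346 = 188.2 mol; ν_A = −1, so ξ = 188.2/1 = 188.2 mol.
Outlet amounts (n = n₀ + ν ξ):
  A: 346 − 1(188.2) = 157.8
  B: 0 + 1(188.2) = 188.2

188 mol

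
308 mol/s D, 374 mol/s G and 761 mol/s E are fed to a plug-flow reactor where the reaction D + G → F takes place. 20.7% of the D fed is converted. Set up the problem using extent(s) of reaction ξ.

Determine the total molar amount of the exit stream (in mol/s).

1380 mol/s

D reacted = 0.207 × 308 = 63.76 mol/s; ν_D = −1, so ξ = 63.76/1 = 63.76 mol/s.
Outlet amounts (n = n₀ + ν ξ):
  D: 308 − 1(63.76) = 244.2
  G: 374 − 1(63.76) = 310.2
  F: 0 + 1(63.76) = 63.76
  E: 761 (inert)
Total out = 244.2 + 310.2 + 63.76 + 761 = 1379 mol/s.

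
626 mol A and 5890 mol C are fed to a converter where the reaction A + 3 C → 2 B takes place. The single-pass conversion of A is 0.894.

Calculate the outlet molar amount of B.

A reacted = 0.894 × 626 = 559.6 mol; ν_A = −1, so ξ = 559.6/1 = 559.6 mol.
Outlet amounts (n = n₀ + ν ξ):
  A: 626 − 1(559.6) = 66.36
  C: 5890 − 3(559.6) = 4211
  B: 0 + 2(559.6) = 1119

1120 mol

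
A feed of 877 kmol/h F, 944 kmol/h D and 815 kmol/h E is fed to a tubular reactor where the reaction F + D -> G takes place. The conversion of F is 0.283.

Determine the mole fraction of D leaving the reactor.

F reacted = 0.283 × 877 = 248.2 kmol/h; ν_F = −1, so ξ = 248.2/1 = 248.2 kmol/h.
Outlet amounts (n = n₀ + ν ξ):
  F: 877 − 1(248.2) = 628.8
  D: 944 − 1(248.2) = 695.8
  G: 0 + 1(248.2) = 248.2
  E: 815 (inert)
Total out = 2388 kmol/h; y_D = 695.8 / 2388 = 0.2914.

0.291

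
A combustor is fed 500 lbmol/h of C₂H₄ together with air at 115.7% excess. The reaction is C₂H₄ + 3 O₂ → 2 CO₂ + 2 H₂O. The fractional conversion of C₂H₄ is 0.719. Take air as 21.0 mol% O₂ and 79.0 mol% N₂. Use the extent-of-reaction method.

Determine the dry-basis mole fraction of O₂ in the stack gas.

0.142

Stoichiometric O₂ = 3 × 500 = 1500 lbmol/h; O₂ fed = 1500 × 2.157 = 3236 lbmol/h.
N₂ fed = 3236 × 79/21 = 12170 lbmol/h.
Fuel reacted = 0.719 × 500 → ξ = 359.5 lbmol/h.
Outlet (n = n₀ + ν ξ):
  C₂H₄: 500 − 1(359.5) = 140.5
  O₂: 3236 − 3(359.5) = 2157
  N₂: 12170 (inert)
  CO₂: 0 + 2(359.5) = 719
  H₂O: 0 + 2(359.5) = 719
Dry total = 15190 lbmol/h; y_O₂ (dry) = 2157 / 15190 = 0.142.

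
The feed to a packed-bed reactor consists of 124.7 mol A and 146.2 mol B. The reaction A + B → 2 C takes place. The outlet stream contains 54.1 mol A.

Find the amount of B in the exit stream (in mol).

For A: n = n₀ − 1ξ → 54.1 = 124.7 − 1ξ, giving ξ = 70.6 mol.
Outlet amounts (n = n₀ + ν ξ):
  A: 124.7 − 1(70.6) = 54.1
  B: 146.2 − 1(70.6) = 75.6
  C: 0 + 2(70.6) = 141.2

75.6 mol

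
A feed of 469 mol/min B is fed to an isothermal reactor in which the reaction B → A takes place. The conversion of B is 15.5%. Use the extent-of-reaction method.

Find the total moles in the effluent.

B reacted = 0.155 × 469 = 72.69 mol/min; ν_B = −1, so ξ = 72.69/1 = 72.69 mol/min.
Outlet amounts (n = n₀ + ν ξ):
  B: 469 − 1(72.69) = 396.3
  A: 0 + 1(72.69) = 72.69
Total out = 396.3 + 72.69 = 469 mol/min.

469 mol/min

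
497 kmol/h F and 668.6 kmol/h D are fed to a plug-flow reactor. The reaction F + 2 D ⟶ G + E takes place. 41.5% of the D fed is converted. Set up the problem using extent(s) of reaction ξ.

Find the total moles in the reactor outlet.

1030 kmol/h

D reacted = 0.415 × 668.6 = 277.5 kmol/h; ν_D = −2, so ξ = 277.5/2 = 138.7 kmol/h.
Outlet amounts (n = n₀ + ν ξ):
  F: 497 − 1(138.7) = 358.3
  D: 668.6 − 2(138.7) = 391.1
  G: 0 + 1(138.7) = 138.7
  E: 0 + 1(138.7) = 138.7
Total out = 358.3 + 391.1 + 138.7 + 138.7 = 1027 kmol/h.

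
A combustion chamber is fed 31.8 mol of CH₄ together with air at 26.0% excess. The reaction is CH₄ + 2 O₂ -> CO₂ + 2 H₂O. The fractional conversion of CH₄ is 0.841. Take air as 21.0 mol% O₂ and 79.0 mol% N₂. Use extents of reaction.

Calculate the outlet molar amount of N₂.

301 mol

Stoichiometric O₂ = 2 × 31.8 = 63.6 mol; O₂ fed = 63.6 × 1.260 = 80.14 mol.
N₂ fed = 80.14 × 79/21 = 301.5 mol.
Fuel reacted = 0.841 × 31.8 → ξ = 26.74 mol.
Outlet (n = n₀ + ν ξ):
  CH₄: 31.8 − 1(26.74) = 5.056
  O₂: 80.14 − 2(26.74) = 26.65
  N₂: 301.5 (inert)
  CO₂: 0 + 1(26.74) = 26.74
  H₂O: 0 + 2(26.74) = 53.49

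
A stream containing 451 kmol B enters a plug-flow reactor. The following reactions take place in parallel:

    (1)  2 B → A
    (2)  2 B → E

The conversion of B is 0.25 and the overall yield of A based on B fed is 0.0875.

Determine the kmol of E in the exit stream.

Yield of A: 1ξ₁ / 451 = 0.0875 → ξ₁ = 39.46 kmol.
Conversion of B: 2ξ₁ + 2ξ₂ = 0.25 × 451 = 112.8 → ξ₂ = 16.91 kmol.
Outlet amounts (n = n₀ + Σ ν·ξ):
  B: 451 − 2(39.46) − 2(16.91) = 338.2
  A: 0 + 1(39.46) = 39.46
  E: 0 + 1(16.91) = 16.91

16.9 kmol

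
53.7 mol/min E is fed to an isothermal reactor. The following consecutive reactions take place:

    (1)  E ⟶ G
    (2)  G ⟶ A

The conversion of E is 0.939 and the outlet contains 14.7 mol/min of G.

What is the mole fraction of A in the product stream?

Conversion of E: E consumed = 1ξ₁ = 0.939 × 53.7 → ξ₁ = 50.42 mol/min.
G balance: n_G = 0 + 1ξ₁ − 1ξ₂ = 14.7 → ξ₂ = (1·50.42 − 14.7)/1 = 35.72 mol/min.
Outlet amounts (n = n₀ + Σ ν·ξ):
  E: 53.7 − 1(50.42) = 3.276
  G: 0 + 1(50.42) − 1(35.72) = 14.7
  A: 0 + 1(35.72) = 35.72
Total out = 53.7 mol/min; y_A = 35.72 / 53.7 = 0.6653.

0.665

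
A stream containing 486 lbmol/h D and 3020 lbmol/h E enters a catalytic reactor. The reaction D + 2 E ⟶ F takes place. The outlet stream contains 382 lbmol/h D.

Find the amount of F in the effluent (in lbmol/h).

For D: n = n₀ − 1ξ → 382 = 486 − 1ξ, giving ξ = 104 lbmol/h.
Outlet amounts (n = n₀ + ν ξ):
  D: 486 − 1(104) = 382
  E: 3020 − 2(104) = 2812
  F: 0 + 1(104) = 104

104 lbmol/h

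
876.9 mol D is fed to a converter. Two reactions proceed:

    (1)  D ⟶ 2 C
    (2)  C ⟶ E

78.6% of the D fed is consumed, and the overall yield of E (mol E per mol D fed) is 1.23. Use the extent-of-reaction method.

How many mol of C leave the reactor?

Conversion of D: D consumed = 1ξ₁ = 0.786 × 876.9 → ξ₁ = 689.2 mol.
Yield of E: 1ξ₂ / 876.9 = 1.23 → ξ₂ = 1079 mol.
Outlet amounts (n = n₀ + Σ ν·ξ):
  D: 876.9 − 1(689.2) = 187.7
  C: 0 + 2(689.2) − 1(1079) = 299.9
  E: 0 + 1(1079) = 1079

300 mol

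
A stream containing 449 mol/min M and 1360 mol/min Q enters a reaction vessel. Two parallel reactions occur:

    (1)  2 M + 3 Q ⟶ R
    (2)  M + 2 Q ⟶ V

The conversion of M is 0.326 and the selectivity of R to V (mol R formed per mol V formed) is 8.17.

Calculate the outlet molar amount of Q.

1140 mol/min

Conversion of M: M consumed = 0.326 × 449 = 146.4 mol/min = 2ξ₁ + 1ξ₂.
Selectivity: 1ξ₁ / (1ξ₂) = 8.17 → ξ₁ = 8.17 ξ₂.
Substitute: (2·8.17 + 1) ξ₂ = 146.4 → ξ₂ = 8.441 mol/min, ξ₁ = 68.97 mol/min.
Outlet amounts (n = n₀ + Σ ν·ξ):
  M: 449 − 2(68.97) − 1(8.441) = 302.6
  Q: 1360 − 3(68.97) − 2(8.441) = 1136
  R: 0 + 1(68.97) = 68.97
  V: 0 + 1(8.441) = 8.441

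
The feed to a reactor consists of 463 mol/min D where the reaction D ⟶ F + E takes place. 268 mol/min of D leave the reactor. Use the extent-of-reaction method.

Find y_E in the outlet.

0.296

For D: n = n₀ − 1ξ → 268 = 463 − 1ξ, giving ξ = 195 mol/min.
Outlet amounts (n = n₀ + ν ξ):
  D: 463 − 1(195) = 268
  F: 0 + 1(195) = 195
  E: 0 + 1(195) = 195
Total out = 658 mol/min; y_E = 195 / 658 = 0.2964.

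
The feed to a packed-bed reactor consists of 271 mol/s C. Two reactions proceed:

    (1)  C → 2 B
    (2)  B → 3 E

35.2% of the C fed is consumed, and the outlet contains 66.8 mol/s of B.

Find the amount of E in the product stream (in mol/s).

Conversion of C: C consumed = 1ξ₁ = 0.352 × 271 → ξ₁ = 95.39 mol/s.
B balance: n_B = 0 + 2ξ₁ − 1ξ₂ = 66.8 → ξ₂ = (2·95.39 − 66.8)/1 = 124 mol/s.
Outlet amounts (n = n₀ + Σ ν·ξ):
  C: 271 − 1(95.39) = 175.6
  B: 0 + 2(95.39) − 1(124) = 66.8
  E: 0 + 3(124) = 372

372 mol/s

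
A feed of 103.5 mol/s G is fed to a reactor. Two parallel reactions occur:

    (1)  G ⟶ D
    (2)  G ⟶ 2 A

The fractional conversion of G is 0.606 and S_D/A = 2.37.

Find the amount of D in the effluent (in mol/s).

51.8 mol/s

Conversion of G: G consumed = 0.606 × 103.5 = 62.72 mol/s = 1ξ₁ + 1ξ₂.
Selectivity: 1ξ₁ / (2ξ₂) = 2.37 → ξ₁ = 4.74 ξ₂.
Substitute: (1·4.74 + 1) ξ₂ = 62.72 → ξ₂ = 10.93 mol/s, ξ₁ = 51.79 mol/s.
Outlet amounts (n = n₀ + Σ ν·ξ):
  G: 103.5 − 1(51.79) − 1(10.93) = 40.78
  D: 0 + 1(51.79) = 51.79
  A: 0 + 2(10.93) = 21.85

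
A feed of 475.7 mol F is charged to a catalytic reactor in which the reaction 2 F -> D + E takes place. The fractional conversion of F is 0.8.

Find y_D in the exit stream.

F reacted = 0.8 × 475.7 = 380.6 mol; ν_F = −2, so ξ = 380.6/2 = 190.3 mol.
Outlet amounts (n = n₀ + ν ξ):
  F: 475.7 − 2(190.3) = 95.14
  D: 0 + 1(190.3) = 190.3
  E: 0 + 1(190.3) = 190.3
Total out = 475.7 mol; y_D = 190.3 / 475.7 = 0.4.

0.4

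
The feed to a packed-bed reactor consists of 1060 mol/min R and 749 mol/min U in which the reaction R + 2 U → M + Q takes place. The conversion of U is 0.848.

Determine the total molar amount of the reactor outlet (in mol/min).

1490 mol/min

U reacted = 0.848 × 749 = 635.2 mol/min; ν_U = −2, so ξ = 635.2/2 = 317.6 mol/min.
Outlet amounts (n = n₀ + ν ξ):
  R: 1060 − 1(317.6) = 742.4
  U: 749 − 2(317.6) = 113.8
  M: 0 + 1(317.6) = 317.6
  Q: 0 + 1(317.6) = 317.6
Total out = 742.4 + 113.8 + 317.6 + 317.6 = 1491 mol/min.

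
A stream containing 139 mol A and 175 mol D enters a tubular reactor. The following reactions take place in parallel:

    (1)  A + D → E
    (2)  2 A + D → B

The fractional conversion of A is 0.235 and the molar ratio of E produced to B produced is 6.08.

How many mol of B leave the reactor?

Conversion of A: A consumed = 0.235 × 139 = 32.66 mol = 1ξ₁ + 2ξ₂.
Selectivity: 1ξ₁ / (1ξ₂) = 6.08 → ξ₁ = 6.08 ξ₂.
Substitute: (1·6.08 + 2) ξ₂ = 32.66 → ξ₂ = 4.043 mol, ξ₁ = 24.58 mol.
Outlet amounts (n = n₀ + Σ ν·ξ):
  A: 139 − 1(24.58) − 2(4.043) = 106.3
  D: 175 − 1(24.58) − 1(4.043) = 146.4
  E: 0 + 1(24.58) = 24.58
  B: 0 + 1(4.043) = 4.043

4.04 mol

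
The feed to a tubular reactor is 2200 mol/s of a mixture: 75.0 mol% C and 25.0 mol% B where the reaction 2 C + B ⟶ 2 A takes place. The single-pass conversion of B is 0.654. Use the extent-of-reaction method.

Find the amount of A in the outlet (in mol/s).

719 mol/s

B reacted = 0.654 × 550 = 359.7 mol/s; ν_B = −1, so ξ = 359.7/1 = 359.7 mol/s.
Outlet amounts (n = n₀ + ν ξ):
  C: 1650 − 2(359.7) = 930.6
  B: 550 − 1(359.7) = 190.3
  A: 0 + 2(359.7) = 719.4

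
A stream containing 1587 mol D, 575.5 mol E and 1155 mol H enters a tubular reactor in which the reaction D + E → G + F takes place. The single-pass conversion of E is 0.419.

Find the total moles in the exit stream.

3320 mol

E reacted = 0.419 × 575.5 = 241.1 mol; ν_E = −1, so ξ = 241.1/1 = 241.1 mol.
Outlet amounts (n = n₀ + ν ξ):
  D: 1587 − 1(241.1) = 1346
  E: 575.5 − 1(241.1) = 334.4
  G: 0 + 1(241.1) = 241.1
  F: 0 + 1(241.1) = 241.1
  H: 1155 (inert)
Total out = 1346 + 334.4 + 241.1 + 241.1 + 1155 = 3318 mol.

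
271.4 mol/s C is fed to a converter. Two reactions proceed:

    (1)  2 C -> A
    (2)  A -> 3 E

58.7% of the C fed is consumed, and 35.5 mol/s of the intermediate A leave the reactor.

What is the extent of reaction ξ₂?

Conversion of C: C consumed = 2ξ₁ = 0.587 × 271.4 → ξ₁ = 79.66 mol/s.
A balance: n_A = 0 + 1ξ₁ − 1ξ₂ = 35.5 → ξ₂ = (1·79.66 − 35.5)/1 = 44.16 mol/s.
Outlet amounts (n = n₀ + Σ ν·ξ):
  C: 271.4 − 2(79.66) = 112.1
  A: 0 + 1(79.66) − 1(44.16) = 35.5
  E: 0 + 3(44.16) = 132.5

ξ₂ = 44.2 mol/s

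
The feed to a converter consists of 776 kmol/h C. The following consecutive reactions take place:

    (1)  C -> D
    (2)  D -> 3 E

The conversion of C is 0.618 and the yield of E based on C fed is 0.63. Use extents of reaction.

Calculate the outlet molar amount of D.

Conversion of C: C consumed = 1ξ₁ = 0.618 × 776 → ξ₁ = 479.6 kmol/h.
Yield of E: 3ξ₂ / 776 = 0.63 → ξ₂ = 163 kmol/h.
Outlet amounts (n = n₀ + Σ ν·ξ):
  C: 776 − 1(479.6) = 296.4
  D: 0 + 1(479.6) − 1(163) = 316.6
  E: 0 + 3(163) = 488.9

317 kmol/h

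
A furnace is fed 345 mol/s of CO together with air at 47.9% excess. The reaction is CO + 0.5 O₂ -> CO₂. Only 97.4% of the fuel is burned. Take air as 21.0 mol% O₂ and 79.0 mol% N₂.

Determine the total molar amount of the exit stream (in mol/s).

Stoichiometric O₂ = 0.5 × 345 = 172.5 mol/s; O₂ fed = 172.5 × 1.479 = 255.1 mol/s.
N₂ fed = 255.1 × 79/21 = 959.8 mol/s.
Fuel reacted = 0.974 × 345 → ξ = 336 mol/s.
Outlet (n = n₀ + ν ξ):
  CO: 345 − 1(336) = 8.97
  O₂: 255.1 − 0.5(336) = 87.11
  N₂: 959.8 (inert)
  CO₂: 0 + 1(336) = 336
Total out = 8.97 + 87.11 + 959.8 + 336 = 1392 mol/s.

1390 mol/s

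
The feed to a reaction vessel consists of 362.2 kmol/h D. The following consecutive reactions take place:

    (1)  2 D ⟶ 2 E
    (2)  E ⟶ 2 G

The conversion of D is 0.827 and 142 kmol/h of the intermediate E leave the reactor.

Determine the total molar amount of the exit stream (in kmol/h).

Conversion of D: D consumed = 2ξ₁ = 0.827 × 362.2 → ξ₁ = 149.8 kmol/h.
E balance: n_E = 0 + 2ξ₁ − 1ξ₂ = 142 → ξ₂ = (2·149.8 − 142)/1 = 157.5 kmol/h.
Outlet amounts (n = n₀ + Σ ν·ξ):
  D: 362.2 − 2(149.8) = 62.66
  E: 0 + 2(149.8) − 1(157.5) = 142
  G: 0 + 2(157.5) = 315.1
Total out = 62.66 + 142 + 315.1 = 519.7 kmol/h.

520 kmol/h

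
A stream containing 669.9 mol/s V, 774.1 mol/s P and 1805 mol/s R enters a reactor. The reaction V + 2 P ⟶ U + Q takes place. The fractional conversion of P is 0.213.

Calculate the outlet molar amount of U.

82.4 mol/s

P reacted = 0.213 × 774.1 = 164.9 mol/s; ν_P = −2, so ξ = 164.9/2 = 82.44 mol/s.
Outlet amounts (n = n₀ + ν ξ):
  V: 669.9 − 1(82.44) = 587.5
  P: 774.1 − 2(82.44) = 609.2
  U: 0 + 1(82.44) = 82.44
  Q: 0 + 1(82.44) = 82.44
  R: 1805 (inert)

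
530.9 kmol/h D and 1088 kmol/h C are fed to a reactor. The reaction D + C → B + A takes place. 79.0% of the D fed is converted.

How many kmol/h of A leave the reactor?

419 kmol/h

D reacted = 0.79 × 530.9 = 419.4 kmol/h; ν_D = −1, so ξ = 419.4/1 = 419.4 kmol/h.
Outlet amounts (n = n₀ + ν ξ):
  D: 530.9 − 1(419.4) = 111.5
  C: 1088 − 1(419.4) = 668.6
  B: 0 + 1(419.4) = 419.4
  A: 0 + 1(419.4) = 419.4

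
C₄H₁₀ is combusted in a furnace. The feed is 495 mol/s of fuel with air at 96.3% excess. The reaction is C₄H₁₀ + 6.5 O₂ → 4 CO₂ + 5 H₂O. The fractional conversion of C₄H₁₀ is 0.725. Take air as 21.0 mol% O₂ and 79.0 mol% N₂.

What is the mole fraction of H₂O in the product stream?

Stoichiometric O₂ = 6.5 × 495 = 3218 mol/s; O₂ fed = 3218 × 1.963 = 6316 mol/s.
N₂ fed = 6316 × 79/21 = 23760 mol/s.
Fuel reacted = 0.725 × 495 → ξ = 358.9 mol/s.
Outlet (n = n₀ + ν ξ):
  C₄H₁₀: 495 − 1(358.9) = 136.1
  O₂: 6316 − 6.5(358.9) = 3983
  N₂: 23760 (inert)
  CO₂: 0 + 4(358.9) = 1436
  H₂O: 0 + 5(358.9) = 1794
Total out = 31110 mol/s; y_H₂O = 1794 / 31110 = 0.05768.

0.0577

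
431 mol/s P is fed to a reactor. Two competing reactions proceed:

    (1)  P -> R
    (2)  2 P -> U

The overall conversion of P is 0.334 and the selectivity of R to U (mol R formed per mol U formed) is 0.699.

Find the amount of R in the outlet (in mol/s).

37.3 mol/s

Conversion of P: P consumed = 0.334 × 431 = 144 mol/s = 1ξ₁ + 2ξ₂.
Selectivity: 1ξ₁ / (1ξ₂) = 0.699 → ξ₁ = 0.699 ξ₂.
Substitute: (1·0.699 + 2) ξ₂ = 144 → ξ₂ = 53.34 mol/s, ξ₁ = 37.28 mol/s.
Outlet amounts (n = n₀ + Σ ν·ξ):
  P: 431 − 1(37.28) − 2(53.34) = 287
  R: 0 + 1(37.28) = 37.28
  U: 0 + 1(53.34) = 53.34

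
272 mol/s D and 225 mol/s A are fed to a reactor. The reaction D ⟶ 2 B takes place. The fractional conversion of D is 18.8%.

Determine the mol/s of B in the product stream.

102 mol/s

D reacted = 0.188 × 272 = 51.14 mol/s; ν_D = −1, so ξ = 51.14/1 = 51.14 mol/s.
Outlet amounts (n = n₀ + ν ξ):
  D: 272 − 1(51.14) = 220.9
  B: 0 + 2(51.14) = 102.3
  A: 225 (inert)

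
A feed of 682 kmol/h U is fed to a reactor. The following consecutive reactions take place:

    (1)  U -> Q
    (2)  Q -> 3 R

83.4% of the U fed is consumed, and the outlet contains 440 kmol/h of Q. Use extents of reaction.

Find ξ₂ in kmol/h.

Conversion of U: U consumed = 1ξ₁ = 0.834 × 682 → ξ₁ = 568.8 kmol/h.
Q balance: n_Q = 0 + 1ξ₁ − 1ξ₂ = 440 → ξ₂ = (1·568.8 − 440)/1 = 128.8 kmol/h.
Outlet amounts (n = n₀ + Σ ν·ξ):
  U: 682 − 1(568.8) = 113.2
  Q: 0 + 1(568.8) − 1(128.8) = 440
  R: 0 + 3(128.8) = 386.4

ξ₂ = 129 kmol/h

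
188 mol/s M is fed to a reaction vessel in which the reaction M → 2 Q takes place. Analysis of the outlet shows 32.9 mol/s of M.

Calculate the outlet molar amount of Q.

For M: n = n₀ − 1ξ → 32.9 = 188 − 1ξ, giving ξ = 155.1 mol/s.
Outlet amounts (n = n₀ + ν ξ):
  M: 188 − 1(155.1) = 32.9
  Q: 0 + 2(155.1) = 310.2

310 mol/s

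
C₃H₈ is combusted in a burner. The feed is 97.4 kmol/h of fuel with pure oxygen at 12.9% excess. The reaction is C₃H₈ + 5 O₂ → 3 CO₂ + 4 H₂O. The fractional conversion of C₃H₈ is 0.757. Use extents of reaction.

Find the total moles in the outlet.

721 kmol/h

Stoichiometric O₂ = 5 × 97.4 = 487 kmol/h; O₂ fed = 487 × 1.129 = 549.8 kmol/h.
Fuel reacted = 0.757 × 97.4 → ξ = 73.73 kmol/h.
Outlet (n = n₀ + ν ξ):
  C₃H₈: 97.4 − 1(73.73) = 23.67
  O₂: 549.8 − 5(73.73) = 181.2
  CO₂: 0 + 3(73.73) = 221.2
  H₂O: 0 + 4(73.73) = 294.9
Total out = 23.67 + 181.2 + 221.2 + 294.9 = 721 kmol/h.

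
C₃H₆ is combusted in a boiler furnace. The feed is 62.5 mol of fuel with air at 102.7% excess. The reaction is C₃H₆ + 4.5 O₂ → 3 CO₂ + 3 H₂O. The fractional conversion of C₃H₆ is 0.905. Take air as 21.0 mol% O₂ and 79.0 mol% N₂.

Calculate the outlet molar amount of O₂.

316 mol

Stoichiometric O₂ = 4.5 × 62.5 = 281.2 mol; O₂ fed = 281.2 × 2.027 = 570.1 mol.
N₂ fed = 570.1 × 79/21 = 2145 mol.
Fuel reacted = 0.905 × 62.5 → ξ = 56.56 mol.
Outlet (n = n₀ + ν ξ):
  C₃H₆: 62.5 − 1(56.56) = 5.938
  O₂: 570.1 − 4.5(56.56) = 315.6
  N₂: 2145 (inert)
  CO₂: 0 + 3(56.56) = 169.7
  H₂O: 0 + 3(56.56) = 169.7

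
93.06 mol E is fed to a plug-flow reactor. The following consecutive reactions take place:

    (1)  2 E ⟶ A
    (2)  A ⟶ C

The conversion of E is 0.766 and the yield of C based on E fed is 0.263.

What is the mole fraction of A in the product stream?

Conversion of E: E consumed = 2ξ₁ = 0.766 × 93.06 → ξ₁ = 35.64 mol.
Yield of C: 1ξ₂ / 93.06 = 0.263 → ξ₂ = 24.47 mol.
Outlet amounts (n = n₀ + Σ ν·ξ):
  E: 93.06 − 2(35.64) = 21.78
  A: 0 + 1(35.64) − 1(24.47) = 11.17
  C: 0 + 1(24.47) = 24.47
Total out = 57.42 mol; y_A = 11.17 / 57.42 = 0.1945.

0.194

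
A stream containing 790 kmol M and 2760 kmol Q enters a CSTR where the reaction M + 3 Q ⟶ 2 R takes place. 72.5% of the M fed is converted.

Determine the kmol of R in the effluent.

M reacted = 0.725 × 790 = 572.8 kmol; ν_M = −1, so ξ = 572.8/1 = 572.8 kmol.
Outlet amounts (n = n₀ + ν ξ):
  M: 790 − 1(572.8) = 217.2
  Q: 2760 − 3(572.8) = 1042
  R: 0 + 2(572.8) = 1146

1150 kmol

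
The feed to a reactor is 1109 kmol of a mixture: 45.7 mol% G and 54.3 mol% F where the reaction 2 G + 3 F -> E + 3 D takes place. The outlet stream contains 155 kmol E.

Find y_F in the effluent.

For E: n = n₀ + 1ξ → 155 = 0 + 1ξ, giving ξ = 155 kmol.
Outlet amounts (n = n₀ + ν ξ):
  G: 506.8 − 2(155) = 196.8
  F: 602.2 − 3(155) = 137.2
  E: 0 + 1(155) = 155
  D: 0 + 3(155) = 465
Total out = 954 kmol; y_F = 137.2 / 954 = 0.1438.

0.144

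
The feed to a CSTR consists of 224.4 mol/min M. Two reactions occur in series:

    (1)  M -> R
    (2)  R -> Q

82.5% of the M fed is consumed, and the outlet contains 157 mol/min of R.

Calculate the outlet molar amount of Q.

28.1 mol/min

Conversion of M: M consumed = 1ξ₁ = 0.825 × 224.4 → ξ₁ = 185.1 mol/min.
R balance: n_R = 0 + 1ξ₁ − 1ξ₂ = 157 → ξ₂ = (1·185.1 − 157)/1 = 28.13 mol/min.
Outlet amounts (n = n₀ + Σ ν·ξ):
  M: 224.4 − 1(185.1) = 39.27
  R: 0 + 1(185.1) − 1(28.13) = 157
  Q: 0 + 1(28.13) = 28.13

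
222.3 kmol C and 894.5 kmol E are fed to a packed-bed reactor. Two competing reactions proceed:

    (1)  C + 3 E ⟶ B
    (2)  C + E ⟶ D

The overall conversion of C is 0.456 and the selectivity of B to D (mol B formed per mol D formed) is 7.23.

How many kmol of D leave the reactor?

Conversion of C: C consumed = 0.456 × 222.3 = 101.4 kmol = 1ξ₁ + 1ξ₂.
Selectivity: 1ξ₁ / (1ξ₂) = 7.23 → ξ₁ = 7.23 ξ₂.
Substitute: (1·7.23 + 1) ξ₂ = 101.4 → ξ₂ = 12.32 kmol, ξ₁ = 89.05 kmol.
Outlet amounts (n = n₀ + Σ ν·ξ):
  C: 222.3 − 1(89.05) − 1(12.32) = 120.9
  E: 894.5 − 3(89.05) − 1(12.32) = 615
  B: 0 + 1(89.05) = 89.05
  D: 0 + 1(12.32) = 12.32

12.3 kmol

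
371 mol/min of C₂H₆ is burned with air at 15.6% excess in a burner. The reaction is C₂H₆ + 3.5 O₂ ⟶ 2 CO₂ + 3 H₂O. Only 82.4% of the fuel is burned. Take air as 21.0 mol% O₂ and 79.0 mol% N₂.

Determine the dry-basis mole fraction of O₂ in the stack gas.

0.0638

Stoichiometric O₂ = 3.5 × 371 = 1298 mol/min; O₂ fed = 1298 × 1.156 = 1501 mol/min.
N₂ fed = 1501 × 79/21 = 5647 mol/min.
Fuel reacted = 0.824 × 371 → ξ = 305.7 mol/min.
Outlet (n = n₀ + ν ξ):
  C₂H₆: 371 − 1(305.7) = 65.3
  O₂: 1501 − 3.5(305.7) = 431.1
  N₂: 5647 (inert)
  CO₂: 0 + 2(305.7) = 611.4
  H₂O: 0 + 3(305.7) = 917.1
Dry total = 6755 mol/min; y_O₂ (dry) = 431.1 / 6755 = 0.06382.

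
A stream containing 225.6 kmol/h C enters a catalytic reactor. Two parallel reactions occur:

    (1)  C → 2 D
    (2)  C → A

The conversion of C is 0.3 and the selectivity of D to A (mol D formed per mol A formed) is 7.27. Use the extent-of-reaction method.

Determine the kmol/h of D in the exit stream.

Conversion of C: C consumed = 0.3 × 225.6 = 67.68 kmol/h = 1ξ₁ + 1ξ₂.
Selectivity: 2ξ₁ / (1ξ₂) = 7.27 → ξ₁ = 3.635 ξ₂.
Substitute: (1·3.635 + 1) ξ₂ = 67.68 → ξ₂ = 14.6 kmol/h, ξ₁ = 53.08 kmol/h.
Outlet amounts (n = n₀ + Σ ν·ξ):
  C: 225.6 − 1(53.08) − 1(14.6) = 157.9
  D: 0 + 2(53.08) = 106.2
  A: 0 + 1(14.6) = 14.6

106 kmol/h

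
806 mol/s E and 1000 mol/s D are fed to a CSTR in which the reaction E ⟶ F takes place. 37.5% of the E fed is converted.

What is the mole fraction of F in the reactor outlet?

0.167

E reacted = 0.375 × 806 = 302.2 mol/s; ν_E = −1, so ξ = 302.2/1 = 302.2 mol/s.
Outlet amounts (n = n₀ + ν ξ):
  E: 806 − 1(302.2) = 503.8
  F: 0 + 1(302.2) = 302.2
  D: 1000 (inert)
Total out = 1806 mol/s; y_F = 302.2 / 1806 = 0.1674.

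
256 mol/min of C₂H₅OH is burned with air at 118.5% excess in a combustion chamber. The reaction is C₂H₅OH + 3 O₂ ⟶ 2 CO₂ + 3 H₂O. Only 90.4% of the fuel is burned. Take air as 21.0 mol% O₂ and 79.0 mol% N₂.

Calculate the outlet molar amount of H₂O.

Stoichiometric O₂ = 3 × 256 = 768 mol/min; O₂ fed = 768 × 2.185 = 1678 mol/min.
N₂ fed = 1678 × 79/21 = 6313 mol/min.
Fuel reacted = 0.904 × 256 → ξ = 231.4 mol/min.
Outlet (n = n₀ + ν ξ):
  C₂H₅OH: 256 − 1(231.4) = 24.58
  O₂: 1678 − 3(231.4) = 983.8
  N₂: 6313 (inert)
  CO₂: 0 + 2(231.4) = 462.8
  H₂O: 0 + 3(231.4) = 694.3

694 mol/min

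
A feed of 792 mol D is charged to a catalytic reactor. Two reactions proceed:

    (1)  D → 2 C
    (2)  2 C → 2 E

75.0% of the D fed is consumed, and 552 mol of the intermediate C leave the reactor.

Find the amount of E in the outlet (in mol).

Conversion of D: D consumed = 1ξ₁ = 0.75 × 792 → ξ₁ = 594 mol.
C balance: n_C = 0 + 2ξ₁ − 2ξ₂ = 552 → ξ₂ = (2·594 − 552)/2 = 318 mol.
Outlet amounts (n = n₀ + Σ ν·ξ):
  D: 792 − 1(594) = 198
  C: 0 + 2(594) − 2(318) = 552
  E: 0 + 2(318) = 636

636 mol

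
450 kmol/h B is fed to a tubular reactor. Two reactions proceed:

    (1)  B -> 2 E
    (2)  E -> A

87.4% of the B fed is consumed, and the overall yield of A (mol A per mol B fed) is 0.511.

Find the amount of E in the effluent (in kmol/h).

557 kmol/h

Conversion of B: B consumed = 1ξ₁ = 0.874 × 450 → ξ₁ = 393.3 kmol/h.
Yield of A: 1ξ₂ / 450 = 0.511 → ξ₂ = 230 kmol/h.
Outlet amounts (n = n₀ + Σ ν·ξ):
  B: 450 − 1(393.3) = 56.7
  E: 0 + 2(393.3) − 1(230) = 556.6
  A: 0 + 1(230) = 230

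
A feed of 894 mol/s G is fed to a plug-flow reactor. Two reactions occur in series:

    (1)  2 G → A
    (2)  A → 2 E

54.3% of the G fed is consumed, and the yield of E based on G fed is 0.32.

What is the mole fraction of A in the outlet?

0.125

Conversion of G: G consumed = 2ξ₁ = 0.543 × 894 → ξ₁ = 242.7 mol/s.
Yield of E: 2ξ₂ / 894 = 0.32 → ξ₂ = 143 mol/s.
Outlet amounts (n = n₀ + Σ ν·ξ):
  G: 894 − 2(242.7) = 408.6
  A: 0 + 1(242.7) − 1(143) = 99.68
  E: 0 + 2(143) = 286.1
Total out = 794.3 mol/s; y_A = 99.68 / 794.3 = 0.1255.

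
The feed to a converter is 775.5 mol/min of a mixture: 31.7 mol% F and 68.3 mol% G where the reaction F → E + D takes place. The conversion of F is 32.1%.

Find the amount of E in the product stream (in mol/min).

78.9 mol/min

F reacted = 0.321 × 245.8 = 78.91 mol/min; ν_F = −1, so ξ = 78.91/1 = 78.91 mol/min.
Outlet amounts (n = n₀ + ν ξ):
  F: 245.8 − 1(78.91) = 166.9
  E: 0 + 1(78.91) = 78.91
  D: 0 + 1(78.91) = 78.91
  G: 529.7 (inert)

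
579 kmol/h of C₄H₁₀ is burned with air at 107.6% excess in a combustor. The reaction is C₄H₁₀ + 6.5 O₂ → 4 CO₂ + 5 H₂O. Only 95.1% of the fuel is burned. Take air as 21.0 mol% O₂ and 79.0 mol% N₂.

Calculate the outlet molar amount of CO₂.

2200 kmol/h

Stoichiometric O₂ = 6.5 × 579 = 3764 kmol/h; O₂ fed = 3764 × 2.076 = 7813 kmol/h.
N₂ fed = 7813 × 79/21 = 29390 kmol/h.
Fuel reacted = 0.951 × 579 → ξ = 550.6 kmol/h.
Outlet (n = n₀ + ν ξ):
  C₄H₁₀: 579 − 1(550.6) = 28.37
  O₂: 7813 − 6.5(550.6) = 4234
  N₂: 29390 (inert)
  CO₂: 0 + 4(550.6) = 2203
  H₂O: 0 + 5(550.6) = 2753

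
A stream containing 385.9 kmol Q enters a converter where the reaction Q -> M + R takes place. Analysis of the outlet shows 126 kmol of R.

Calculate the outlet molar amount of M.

For R: n = n₀ + 1ξ → 126 = 0 + 1ξ, giving ξ = 126 kmol.
Outlet amounts (n = n₀ + ν ξ):
  Q: 385.9 − 1(126) = 259.9
  M: 0 + 1(126) = 126
  R: 0 + 1(126) = 126

126 kmol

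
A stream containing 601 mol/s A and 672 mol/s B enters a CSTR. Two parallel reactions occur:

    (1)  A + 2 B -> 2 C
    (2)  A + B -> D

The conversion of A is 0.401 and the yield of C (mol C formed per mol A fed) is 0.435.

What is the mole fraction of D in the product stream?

0.107

Yield of C: 2ξ₁ / 601 = 0.435 → ξ₁ = 130.7 mol/s.
Conversion of A: 1ξ₁ + 1ξ₂ = 0.401 × 601 = 241 → ξ₂ = 110.3 mol/s.
Outlet amounts (n = n₀ + Σ ν·ξ):
  A: 601 − 1(130.7) − 1(110.3) = 360
  B: 672 − 2(130.7) − 1(110.3) = 300.3
  C: 0 + 2(130.7) = 261.4
  D: 0 + 1(110.3) = 110.3
Total out = 1032 mol/s; y_D = 110.3 / 1032 = 0.1069.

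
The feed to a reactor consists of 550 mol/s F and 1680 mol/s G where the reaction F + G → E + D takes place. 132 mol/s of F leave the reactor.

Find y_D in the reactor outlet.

0.187

For F: n = n₀ − 1ξ → 132 = 550 − 1ξ, giving ξ = 418 mol/s.
Outlet amounts (n = n₀ + ν ξ):
  F: 550 − 1(418) = 132
  G: 1680 − 1(418) = 1262
  E: 0 + 1(418) = 418
  D: 0 + 1(418) = 418
Total out = 2230 mol/s; y_D = 418 / 2230 = 0.1874.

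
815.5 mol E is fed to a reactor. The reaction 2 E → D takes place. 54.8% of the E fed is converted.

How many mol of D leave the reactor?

E reacted = 0.548 × 815.5 = 446.9 mol; ν_E = −2, so ξ = 446.9/2 = 223.4 mol.
Outlet amounts (n = n₀ + ν ξ):
  E: 815.5 − 2(223.4) = 368.6
  D: 0 + 1(223.4) = 223.4

223 mol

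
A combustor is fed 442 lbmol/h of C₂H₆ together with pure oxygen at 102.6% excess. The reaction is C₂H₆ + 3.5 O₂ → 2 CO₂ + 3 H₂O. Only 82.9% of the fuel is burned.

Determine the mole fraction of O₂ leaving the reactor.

Stoichiometric O₂ = 3.5 × 442 = 1547 lbmol/h; O₂ fed = 1547 × 2.026 = 3134 lbmol/h.
Fuel reacted = 0.829 × 442 → ξ = 366.4 lbmol/h.
Outlet (n = n₀ + ν ξ):
  C₂H₆: 442 − 1(366.4) = 75.58
  O₂: 3134 − 3.5(366.4) = 1852
  CO₂: 0 + 2(366.4) = 732.8
  H₂O: 0 + 3(366.4) = 1099
Total out = 3759 lbmol/h; y_O₂ = 1852 / 3759 = 0.4926.

0.493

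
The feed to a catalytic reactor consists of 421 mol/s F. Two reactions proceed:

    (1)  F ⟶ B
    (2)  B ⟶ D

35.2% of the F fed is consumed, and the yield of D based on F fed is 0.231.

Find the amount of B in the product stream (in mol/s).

Conversion of F: F consumed = 1ξ₁ = 0.352 × 421 → ξ₁ = 148.2 mol/s.
Yield of D: 1ξ₂ / 421 = 0.231 → ξ₂ = 97.25 mol/s.
Outlet amounts (n = n₀ + Σ ν·ξ):
  F: 421 − 1(148.2) = 272.8
  B: 0 + 1(148.2) − 1(97.25) = 50.94
  D: 0 + 1(97.25) = 97.25

50.9 mol/s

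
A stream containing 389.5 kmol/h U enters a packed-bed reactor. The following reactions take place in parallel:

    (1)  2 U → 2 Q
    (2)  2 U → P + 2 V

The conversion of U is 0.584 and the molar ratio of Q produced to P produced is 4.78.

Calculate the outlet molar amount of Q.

Conversion of U: U consumed = 0.584 × 389.5 = 227.5 kmol/h = 2ξ₁ + 2ξ₂.
Selectivity: 2ξ₁ / (1ξ₂) = 4.78 → ξ₁ = 2.39 ξ₂.
Substitute: (2·2.39 + 2) ξ₂ = 227.5 → ξ₂ = 33.55 kmol/h, ξ₁ = 80.18 kmol/h.
Outlet amounts (n = n₀ + Σ ν·ξ):
  U: 389.5 − 2(80.18) − 2(33.55) = 162
  Q: 0 + 2(80.18) = 160.4
  P: 0 + 1(33.55) = 33.55
  V: 0 + 2(33.55) = 67.1

160 kmol/h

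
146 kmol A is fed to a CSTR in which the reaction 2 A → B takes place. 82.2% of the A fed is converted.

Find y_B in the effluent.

A reacted = 0.822 × 146 = 120 kmol; ν_A = −2, so ξ = 120/2 = 60.01 kmol.
Outlet amounts (n = n₀ + ν ξ):
  A: 146 − 2(60.01) = 25.99
  B: 0 + 1(60.01) = 60.01
Total out = 85.99 kmol; y_B = 60.01 / 85.99 = 0.6978.

0.698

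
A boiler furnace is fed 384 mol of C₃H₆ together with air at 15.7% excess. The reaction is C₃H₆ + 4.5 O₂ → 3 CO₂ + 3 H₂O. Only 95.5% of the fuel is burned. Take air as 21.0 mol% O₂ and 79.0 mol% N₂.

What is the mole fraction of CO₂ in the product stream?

Stoichiometric O₂ = 4.5 × 384 = 1728 mol; O₂ fed = 1728 × 1.157 = 1999 mol.
N₂ fed = 1999 × 79/21 = 7521 mol.
Fuel reacted = 0.955 × 384 → ξ = 366.7 mol.
Outlet (n = n₀ + ν ξ):
  C₃H₆: 384 − 1(366.7) = 17.28
  O₂: 1999 − 4.5(366.7) = 349.1
  N₂: 7521 (inert)
  CO₂: 0 + 3(366.7) = 1100
  H₂O: 0 + 3(366.7) = 1100
Total out = 10090 mol; y_CO₂ = 1100 / 10090 = 0.1091.

0.109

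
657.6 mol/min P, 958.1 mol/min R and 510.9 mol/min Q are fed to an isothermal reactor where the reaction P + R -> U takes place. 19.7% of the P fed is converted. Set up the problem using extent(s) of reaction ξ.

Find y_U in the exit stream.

P reacted = 0.197 × 657.6 = 129.5 mol/min; ν_P = −1, so ξ = 129.5/1 = 129.5 mol/min.
Outlet amounts (n = n₀ + ν ξ):
  P: 657.6 − 1(129.5) = 528.1
  R: 958.1 − 1(129.5) = 828.6
  U: 0 + 1(129.5) = 129.5
  Q: 510.9 (inert)
Total out = 1997 mol/min; y_U = 129.5 / 1997 = 0.06487.

0.0649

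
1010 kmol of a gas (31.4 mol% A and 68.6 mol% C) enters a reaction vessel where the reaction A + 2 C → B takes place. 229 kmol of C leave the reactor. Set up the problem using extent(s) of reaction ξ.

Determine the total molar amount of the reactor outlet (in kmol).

For C: n = n₀ − 2ξ → 229 = 692.9 − 2ξ, giving ξ = 231.9 kmol.
Outlet amounts (n = n₀ + ν ξ):
  A: 317.1 − 1(231.9) = 85.21
  C: 692.9 − 2(231.9) = 229
  B: 0 + 1(231.9) = 231.9
Total out = 85.21 + 229 + 231.9 = 546.1 kmol.

546 kmol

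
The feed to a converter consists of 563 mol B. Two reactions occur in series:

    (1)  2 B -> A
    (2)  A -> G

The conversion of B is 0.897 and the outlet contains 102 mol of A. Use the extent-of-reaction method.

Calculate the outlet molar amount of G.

Conversion of B: B consumed = 2ξ₁ = 0.897 × 563 → ξ₁ = 252.5 mol.
A balance: n_A = 0 + 1ξ₁ − 1ξ₂ = 102 → ξ₂ = (1·252.5 − 102)/1 = 150.5 mol.
Outlet amounts (n = n₀ + Σ ν·ξ):
  B: 563 − 2(252.5) = 57.99
  A: 0 + 1(252.5) − 1(150.5) = 102
  G: 0 + 1(150.5) = 150.5

151 mol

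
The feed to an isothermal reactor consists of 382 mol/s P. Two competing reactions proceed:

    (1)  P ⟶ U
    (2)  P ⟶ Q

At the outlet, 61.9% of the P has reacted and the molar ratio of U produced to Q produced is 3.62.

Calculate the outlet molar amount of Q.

51.2 mol/s

Conversion of P: P consumed = 0.619 × 382 = 236.5 mol/s = 1ξ₁ + 1ξ₂.
Selectivity: 1ξ₁ / (1ξ₂) = 3.62 → ξ₁ = 3.62 ξ₂.
Substitute: (1·3.62 + 1) ξ₂ = 236.5 → ξ₂ = 51.18 mol/s, ξ₁ = 185.3 mol/s.
Outlet amounts (n = n₀ + Σ ν·ξ):
  P: 382 − 1(185.3) − 1(51.18) = 145.5
  U: 0 + 1(185.3) = 185.3
  Q: 0 + 1(51.18) = 51.18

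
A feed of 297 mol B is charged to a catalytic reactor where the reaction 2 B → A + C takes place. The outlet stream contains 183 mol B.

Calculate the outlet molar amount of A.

For B: n = n₀ − 2ξ → 183 = 297 − 2ξ, giving ξ = 57 mol.
Outlet amounts (n = n₀ + ν ξ):
  B: 297 − 2(57) = 183
  A: 0 + 1(57) = 57
  C: 0 + 1(57) = 57

57 mol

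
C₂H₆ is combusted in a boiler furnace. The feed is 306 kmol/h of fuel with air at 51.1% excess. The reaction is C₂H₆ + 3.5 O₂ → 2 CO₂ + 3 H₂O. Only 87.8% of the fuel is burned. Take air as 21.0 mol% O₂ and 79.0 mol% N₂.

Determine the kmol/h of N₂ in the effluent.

6090 kmol/h

Stoichiometric O₂ = 3.5 × 306 = 1071 kmol/h; O₂ fed = 1071 × 1.511 = 1618 kmol/h.
N₂ fed = 1618 × 79/21 = 6088 kmol/h.
Fuel reacted = 0.878 × 306 → ξ = 268.7 kmol/h.
Outlet (n = n₀ + ν ξ):
  C₂H₆: 306 − 1(268.7) = 37.33
  O₂: 1618 − 3.5(268.7) = 677.9
  N₂: 6088 (inert)
  CO₂: 0 + 2(268.7) = 537.3
  H₂O: 0 + 3(268.7) = 806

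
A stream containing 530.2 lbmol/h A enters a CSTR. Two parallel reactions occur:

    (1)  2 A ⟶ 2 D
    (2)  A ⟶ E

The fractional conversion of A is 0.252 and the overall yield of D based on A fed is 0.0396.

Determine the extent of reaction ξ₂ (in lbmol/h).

ξ₂ = 113 lbmol/h

Yield of D: 2ξ₁ / 530.2 = 0.0396 → ξ₁ = 10.5 lbmol/h.
Conversion of A: 2ξ₁ + 1ξ₂ = 0.252 × 530.2 = 133.6 → ξ₂ = 112.6 lbmol/h.
Outlet amounts (n = n₀ + Σ ν·ξ):
  A: 530.2 − 2(10.5) − 1(112.6) = 396.6
  D: 0 + 2(10.5) = 21
  E: 0 + 1(112.6) = 112.6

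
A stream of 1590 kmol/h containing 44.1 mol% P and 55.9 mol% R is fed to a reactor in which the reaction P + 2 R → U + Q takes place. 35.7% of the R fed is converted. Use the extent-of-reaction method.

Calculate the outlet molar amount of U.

159 kmol/h

R reacted = 0.357 × 888.8 = 317.3 kmol/h; ν_R = −2, so ξ = 317.3/2 = 158.7 kmol/h.
Outlet amounts (n = n₀ + ν ξ):
  P: 701.2 − 1(158.7) = 542.5
  R: 888.8 − 2(158.7) = 571.5
  U: 0 + 1(158.7) = 158.7
  Q: 0 + 1(158.7) = 158.7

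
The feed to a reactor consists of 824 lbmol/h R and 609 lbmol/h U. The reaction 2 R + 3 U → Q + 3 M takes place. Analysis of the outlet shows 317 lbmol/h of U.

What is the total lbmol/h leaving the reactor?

1340 lbmol/h

For U: n = n₀ − 3ξ → 317 = 609 − 3ξ, giving ξ = 97.33 lbmol/h.
Outlet amounts (n = n₀ + ν ξ):
  R: 824 − 2(97.33) = 629.3
  U: 609 − 3(97.33) = 317
  Q: 0 + 1(97.33) = 97.33
  M: 0 + 3(97.33) = 292
Total out = 629.3 + 317 + 97.33 + 292 = 1336 lbmol/h.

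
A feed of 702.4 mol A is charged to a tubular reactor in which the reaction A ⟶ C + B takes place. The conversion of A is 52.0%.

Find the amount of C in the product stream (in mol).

365 mol

A reacted = 0.52 × 702.4 = 365.2 mol; ν_A = −1, so ξ = 365.2/1 = 365.2 mol.
Outlet amounts (n = n₀ + ν ξ):
  A: 702.4 − 1(365.2) = 337.2
  C: 0 + 1(365.2) = 365.2
  B: 0 + 1(365.2) = 365.2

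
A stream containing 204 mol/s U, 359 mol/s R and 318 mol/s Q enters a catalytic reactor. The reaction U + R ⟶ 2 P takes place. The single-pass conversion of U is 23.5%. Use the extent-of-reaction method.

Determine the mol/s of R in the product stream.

311 mol/s

U reacted = 0.235 × 204 = 47.94 mol/s; ν_U = −1, so ξ = 47.94/1 = 47.94 mol/s.
Outlet amounts (n = n₀ + ν ξ):
  U: 204 − 1(47.94) = 156.1
  R: 359 − 1(47.94) = 311.1
  P: 0 + 2(47.94) = 95.88
  Q: 318 (inert)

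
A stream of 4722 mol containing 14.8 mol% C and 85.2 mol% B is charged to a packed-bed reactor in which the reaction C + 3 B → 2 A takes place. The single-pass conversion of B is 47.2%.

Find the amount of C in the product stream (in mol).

B reacted = 0.472 × 4023 = 1899 mol; ν_B = −3, so ξ = 1899/3 = 633 mol.
Outlet amounts (n = n₀ + ν ξ):
  C: 698.9 − 1(633) = 65.88
  B: 4023 − 3(633) = 2124
  A: 0 + 2(633) = 1266

65.9 mol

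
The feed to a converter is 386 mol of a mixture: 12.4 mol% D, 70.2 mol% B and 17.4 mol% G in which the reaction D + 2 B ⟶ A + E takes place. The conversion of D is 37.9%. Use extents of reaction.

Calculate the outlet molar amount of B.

235 mol

D reacted = 0.379 × 47.86 = 18.14 mol; ν_D = −1, so ξ = 18.14/1 = 18.14 mol.
Outlet amounts (n = n₀ + ν ξ):
  D: 47.86 − 1(18.14) = 29.72
  B: 271 − 2(18.14) = 234.7
  A: 0 + 1(18.14) = 18.14
  E: 0 + 1(18.14) = 18.14
  G: 67.16 (inert)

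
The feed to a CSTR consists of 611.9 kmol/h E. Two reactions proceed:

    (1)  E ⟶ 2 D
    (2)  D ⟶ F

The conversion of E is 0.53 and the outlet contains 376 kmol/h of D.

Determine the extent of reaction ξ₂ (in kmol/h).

ξ₂ = 273 kmol/h

Conversion of E: E consumed = 1ξ₁ = 0.53 × 611.9 → ξ₁ = 324.3 kmol/h.
D balance: n_D = 0 + 2ξ₁ − 1ξ₂ = 376 → ξ₂ = (2·324.3 − 376)/1 = 272.6 kmol/h.
Outlet amounts (n = n₀ + Σ ν·ξ):
  E: 611.9 − 1(324.3) = 287.6
  D: 0 + 2(324.3) − 1(272.6) = 376
  F: 0 + 1(272.6) = 272.6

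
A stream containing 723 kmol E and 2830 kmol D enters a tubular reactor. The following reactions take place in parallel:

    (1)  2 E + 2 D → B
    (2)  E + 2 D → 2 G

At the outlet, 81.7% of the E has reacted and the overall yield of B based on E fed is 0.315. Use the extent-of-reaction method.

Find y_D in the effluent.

Yield of B: 1ξ₁ / 723 = 0.315 → ξ₁ = 227.7 kmol.
Conversion of E: 2ξ₁ + 1ξ₂ = 0.817 × 723 = 590.7 → ξ₂ = 135.2 kmol.
Outlet amounts (n = n₀ + Σ ν·ξ):
  E: 723 − 2(227.7) − 1(135.2) = 132.3
  D: 2830 − 2(227.7) − 2(135.2) = 2104
  B: 0 + 1(227.7) = 227.7
  G: 0 + 2(135.2) = 270.4
Total out = 2735 kmol; y_D = 2104 / 2735 = 0.7694.

0.769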